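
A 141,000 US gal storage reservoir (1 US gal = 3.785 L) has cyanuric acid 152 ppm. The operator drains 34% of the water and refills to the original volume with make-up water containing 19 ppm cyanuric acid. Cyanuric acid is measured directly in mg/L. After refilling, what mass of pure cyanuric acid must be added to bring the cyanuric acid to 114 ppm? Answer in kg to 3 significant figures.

3.85 kg

Volume: 141,000 US gal × 3.785 L/gal = 533,685 L.
After draining 34% and refilling: 152 × 0.66 + 19 × 0.34 = 106.78 ppm.
Deficit to target: 114 − 106.78 = 7.22 mg/L.
Mass: 7.22 mg/L × 533,685 L = 3853 g cyanuric acid.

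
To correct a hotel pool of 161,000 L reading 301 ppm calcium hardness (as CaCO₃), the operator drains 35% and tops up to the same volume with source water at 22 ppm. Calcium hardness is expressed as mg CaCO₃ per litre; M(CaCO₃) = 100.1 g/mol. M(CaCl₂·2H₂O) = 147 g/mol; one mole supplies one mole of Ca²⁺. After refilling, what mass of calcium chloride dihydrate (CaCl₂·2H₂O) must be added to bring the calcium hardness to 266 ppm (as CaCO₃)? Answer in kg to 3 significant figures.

14.8 kg

After draining 35% and refilling: 301 × 0.65 + 22 × 0.35 = 203.35 ppm.
Deficit to target: 266 − 203.35 = 62.65 mg/L.
As CaCO₃: 62.65 mg/L × 161,000 L = 10,090 g; ÷ 100.1 = 100.8 mol Ca²⁺.
Mass: 100.8 × 147 = 14,810 g.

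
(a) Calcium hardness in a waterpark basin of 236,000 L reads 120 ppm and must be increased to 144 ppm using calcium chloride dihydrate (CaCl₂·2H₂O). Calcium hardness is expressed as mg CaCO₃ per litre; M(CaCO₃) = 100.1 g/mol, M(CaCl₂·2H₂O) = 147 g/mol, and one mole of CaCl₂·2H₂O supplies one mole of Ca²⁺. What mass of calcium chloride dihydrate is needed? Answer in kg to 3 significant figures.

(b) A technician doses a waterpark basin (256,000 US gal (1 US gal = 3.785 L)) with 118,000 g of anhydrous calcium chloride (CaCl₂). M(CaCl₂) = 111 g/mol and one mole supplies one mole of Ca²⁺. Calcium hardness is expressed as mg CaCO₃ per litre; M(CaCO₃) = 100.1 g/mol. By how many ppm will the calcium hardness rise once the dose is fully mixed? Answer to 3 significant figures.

(a) Hardness to add: (144 − 120) = 24 mg/L as CaCO₃ × 236,000 L = 5664 g as CaCO₃.
(a) Moles of Ca²⁺ (1 mol Ca²⁺ ≡ 1 mol CaCO₃): 5664 / 100.1 g/mol = 56.58 mol.
(a) Mass of CaCl₂·2H₂O: 56.58 × 147 = 8318 g.

(b) Volume: 256,000 US gal × 3.785 L/gal = 968,960 L.
(b) Moles of Ca²⁺: 118,000 g ÷ 111 g/mol = 1063 mol.
(b) As CaCO₃: 1063 mol × 100.1 g/mol = 106,400 g.
(b) Rise: 106,400 g / 968,960 L × 1000 = 109.8 mg/L.

(a) 8.32 kg; (b) 110 ppm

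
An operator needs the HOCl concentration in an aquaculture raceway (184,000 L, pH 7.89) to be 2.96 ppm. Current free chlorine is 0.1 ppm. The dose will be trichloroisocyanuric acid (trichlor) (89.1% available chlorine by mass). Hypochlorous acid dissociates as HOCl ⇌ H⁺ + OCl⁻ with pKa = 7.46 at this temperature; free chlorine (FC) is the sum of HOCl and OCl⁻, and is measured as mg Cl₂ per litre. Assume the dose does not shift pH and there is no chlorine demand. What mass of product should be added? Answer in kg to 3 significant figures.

2.24 kg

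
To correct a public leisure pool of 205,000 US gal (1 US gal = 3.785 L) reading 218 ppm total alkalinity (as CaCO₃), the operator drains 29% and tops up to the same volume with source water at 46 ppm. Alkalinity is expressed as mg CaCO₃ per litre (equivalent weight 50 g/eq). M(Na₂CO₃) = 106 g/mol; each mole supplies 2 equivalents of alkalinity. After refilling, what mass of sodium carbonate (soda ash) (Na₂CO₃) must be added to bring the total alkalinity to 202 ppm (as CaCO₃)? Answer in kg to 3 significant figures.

27.9 kg

Volume: 205,000 US gal × 3.785 L/gal = 775,925 L.
After draining 29% and refilling: 218 × 0.71 + 46 × 0.29 = 168.12 ppm.
Deficit to target: 202 − 168.12 = 33.88 mg/L.
As CaCO₃: 33.88 mg/L × 775,925 L = 26,290 g; ÷ 50 g/eq ÷ 2 = 262.9 mol Na₂CO₃.
Mass: 262.9 × 106 = 27,870 g.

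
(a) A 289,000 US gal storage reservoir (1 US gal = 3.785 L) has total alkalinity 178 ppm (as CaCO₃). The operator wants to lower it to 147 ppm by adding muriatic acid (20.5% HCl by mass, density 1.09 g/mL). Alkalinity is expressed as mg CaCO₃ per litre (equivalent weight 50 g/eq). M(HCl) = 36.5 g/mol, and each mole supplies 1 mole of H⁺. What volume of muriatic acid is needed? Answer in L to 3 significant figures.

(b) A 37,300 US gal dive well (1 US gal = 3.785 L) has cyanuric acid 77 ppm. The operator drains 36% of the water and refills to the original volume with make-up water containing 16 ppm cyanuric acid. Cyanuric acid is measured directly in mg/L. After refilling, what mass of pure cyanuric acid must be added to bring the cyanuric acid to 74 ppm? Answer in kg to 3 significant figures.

(a) Volume: 289,000 US gal × 3.785 L/gal = 1,093,865 L.
(a) Alkalinity to neutralize: (178 − 147) = 31 mg/L as CaCO₃ × 1,093,865 L = 33,910 g as CaCO₃.
(a) Equivalents of H⁺ required: 33,910 ÷ 50 g/eq = 678.2 eq = 678.2 mol HCl.
(a) Mass of HCl: 678.2 × 36.5 = 24,750 g.
(a) Mass of 20.5% solution: 24,750 / 0.205 = 120,800 g.
(a) Volume: 120,800 g ÷ 1.09 g/mL = 110,800 mL.

(b) Volume: 37,300 US gal × 3.785 L/gal = 141,180 L.
(b) After draining 36% and refilling: 77 × 0.64 + 16 × 0.36 = 55.04 ppm.
(b) Deficit to target: 74 − 55.04 = 18.96 mg/L.
(b) Mass: 18.96 mg/L × 141,180 L = 2677 g cyanuric acid.

(a) 111 L; (b) 2.68 kg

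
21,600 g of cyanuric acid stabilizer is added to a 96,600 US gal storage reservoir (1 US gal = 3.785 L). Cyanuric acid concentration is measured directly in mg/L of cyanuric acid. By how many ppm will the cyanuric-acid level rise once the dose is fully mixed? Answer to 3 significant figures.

59.1 ppm

Volume: 96,600 US gal × 3.785 L/gal = 365,631 L.
Rise: 21,600 g / 365,631 L × 1000 = 59.08 mg/L.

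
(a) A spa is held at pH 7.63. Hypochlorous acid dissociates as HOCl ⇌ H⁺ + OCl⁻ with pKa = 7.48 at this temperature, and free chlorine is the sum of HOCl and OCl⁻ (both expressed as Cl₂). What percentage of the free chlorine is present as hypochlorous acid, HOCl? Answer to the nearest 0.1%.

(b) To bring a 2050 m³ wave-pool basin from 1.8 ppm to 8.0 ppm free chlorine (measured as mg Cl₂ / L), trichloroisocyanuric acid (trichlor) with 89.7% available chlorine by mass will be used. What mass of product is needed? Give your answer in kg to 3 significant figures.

(a) [OCl⁻]/[HOCl] = 10^(pH − pKa) = 10^(7.63 − 7.48) = 10^0.15 = 1.413.
(a) Fraction as HOCl = 1 / (1 + 1.413) = 0.4145.

(b) Volume: 2050 m³ = 2,050,000 L.
(b) Chlorine deficit: 8.0 − 1.8 = 6.2 ppm = 6.2 mg/L as Cl₂.
(b) Cl₂ equivalent needed: 6.2 mg/L × 2,050,000 L = 12,710,000 mg = 12,710 g.
(b) Product at 89.7% available chlorine: 12,710 / 0.897 = 14,170 g.

(a) 41.5%; (b) 14.2 kg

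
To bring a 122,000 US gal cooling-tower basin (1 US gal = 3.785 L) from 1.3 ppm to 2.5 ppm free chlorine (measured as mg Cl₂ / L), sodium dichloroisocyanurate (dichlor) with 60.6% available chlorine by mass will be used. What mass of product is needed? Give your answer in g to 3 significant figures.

914 g

Volume: 122,000 US gal × 3.785 L/gal = 461,770 L.
Chlorine deficit: 2.5 − 1.3 = 1.2 ppm = 1.2 mg/L as Cl₂.
Cl₂ equivalent needed: 1.2 mg/L × 461,770 L = 554,100 mg = 554.1 g.
Product at 60.6% available chlorine: 554.1 / 0.606 = 914.4 g.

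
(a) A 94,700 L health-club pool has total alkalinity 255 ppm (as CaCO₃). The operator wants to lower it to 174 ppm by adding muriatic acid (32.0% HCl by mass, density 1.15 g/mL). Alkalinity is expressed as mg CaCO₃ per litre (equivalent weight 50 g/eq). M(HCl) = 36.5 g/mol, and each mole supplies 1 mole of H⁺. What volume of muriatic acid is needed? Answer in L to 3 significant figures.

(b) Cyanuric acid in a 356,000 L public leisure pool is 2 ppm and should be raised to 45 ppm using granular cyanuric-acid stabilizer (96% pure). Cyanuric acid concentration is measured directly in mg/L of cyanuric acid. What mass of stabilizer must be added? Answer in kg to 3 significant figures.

(a) 15.2 L; (b) 15.9 kg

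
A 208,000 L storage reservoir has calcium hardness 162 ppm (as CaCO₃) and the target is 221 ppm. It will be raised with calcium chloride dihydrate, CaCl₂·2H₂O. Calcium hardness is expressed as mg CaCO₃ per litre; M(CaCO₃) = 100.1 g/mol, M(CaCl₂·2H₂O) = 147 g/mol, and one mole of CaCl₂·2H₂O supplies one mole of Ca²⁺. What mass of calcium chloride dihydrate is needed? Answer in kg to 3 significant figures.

Hardness to add: (221 − 162) = 59 mg/L as CaCO₃ × 208,000 L = 12,270 g as CaCO₃.
Moles of Ca²⁺ (1 mol Ca²⁺ ≡ 1 mol CaCO₃): 12,270 / 100.1 g/mol = 122.6 mol.
Mass of CaCl₂·2H₂O: 122.6 × 147 = 18,020 g.

18.0 kg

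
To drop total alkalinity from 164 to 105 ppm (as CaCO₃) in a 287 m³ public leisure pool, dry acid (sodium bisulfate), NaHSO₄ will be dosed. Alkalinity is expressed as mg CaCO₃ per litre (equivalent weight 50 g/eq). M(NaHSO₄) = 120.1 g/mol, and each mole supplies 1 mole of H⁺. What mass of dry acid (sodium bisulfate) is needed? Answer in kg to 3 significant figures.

40.7 kg

Volume: 287 m³ = 287,000 L.
Alkalinity to neutralize: (164 − 105) = 59 mg/L as CaCO₃ × 287,000 L = 16,930 g as CaCO₃.
Equivalents of H⁺ required: 16,930 ÷ 50 g/eq = 338.7 eq = 338.7 mol NaHSO₄.
Mass of NaHSO₄: 338.7 × 120.1 = 40,670 g.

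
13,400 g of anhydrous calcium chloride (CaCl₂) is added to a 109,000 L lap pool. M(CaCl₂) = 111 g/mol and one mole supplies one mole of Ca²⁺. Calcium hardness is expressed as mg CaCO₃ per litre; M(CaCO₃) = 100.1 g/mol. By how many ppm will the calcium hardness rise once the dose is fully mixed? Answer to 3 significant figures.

111 ppm

Moles of Ca²⁺: 13,400 g ÷ 111 g/mol = 120.7 mol.
As CaCO₃: 120.7 mol × 100.1 g/mol = 12,080 g.
Rise: 12,080 g / 109,000 L × 1000 = 110.9 mg/L.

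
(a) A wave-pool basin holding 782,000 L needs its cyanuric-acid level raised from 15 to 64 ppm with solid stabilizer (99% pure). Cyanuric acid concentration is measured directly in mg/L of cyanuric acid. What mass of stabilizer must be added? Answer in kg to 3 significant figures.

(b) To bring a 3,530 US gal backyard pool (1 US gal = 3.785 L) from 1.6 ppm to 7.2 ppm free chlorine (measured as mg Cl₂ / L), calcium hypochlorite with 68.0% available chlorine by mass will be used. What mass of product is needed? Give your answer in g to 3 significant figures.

(a) CYA to add: (64 − 15) = 49 mg/L × 782,000 L = 38,320 g cyanuric acid.
(a) At 99% purity: 38,320 / 0.99 = 38,710 g product.

(b) Volume: 3,530 US gal × 3.785 L/gal = 13,361 L.
(b) Chlorine deficit: 7.2 − 1.6 = 5.6 ppm = 5.6 mg/L as Cl₂.
(b) Cl₂ equivalent needed: 5.6 mg/L × 13,361 L = 74,820 mg = 74.82 g.
(b) Product at 68.0% available chlorine: 74.82 / 0.68 = 110 g.

(a) 38.7 kg; (b) 110 g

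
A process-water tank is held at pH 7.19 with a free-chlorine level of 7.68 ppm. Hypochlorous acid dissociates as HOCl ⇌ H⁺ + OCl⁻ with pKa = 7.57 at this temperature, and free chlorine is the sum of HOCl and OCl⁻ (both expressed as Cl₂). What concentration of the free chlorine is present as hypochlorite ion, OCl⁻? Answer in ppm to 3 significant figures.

2.26 ppm

[OCl⁻]/[HOCl] = 10^(pH − pKa) = 10^(7.19 − 7.57) = 10^-0.38 = 0.4169.
Fraction as HOCl = 1 / (1 + 0.4169) = 0.7058.
OCl⁻ = (1 − 0.7058) × 7.68 ppm = 2.26 ppm.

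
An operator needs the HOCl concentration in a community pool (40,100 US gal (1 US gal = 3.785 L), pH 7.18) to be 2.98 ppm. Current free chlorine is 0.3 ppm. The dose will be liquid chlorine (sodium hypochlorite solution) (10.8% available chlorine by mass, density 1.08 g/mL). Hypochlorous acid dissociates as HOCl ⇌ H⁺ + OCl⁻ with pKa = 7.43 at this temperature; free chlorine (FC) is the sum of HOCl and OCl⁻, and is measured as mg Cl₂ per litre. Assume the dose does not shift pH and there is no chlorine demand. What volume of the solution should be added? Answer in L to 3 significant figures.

5.67 L

Volume: 40,100 US gal × 3.785 L/gal = 151,778 L.
[OCl⁻]/[HOCl] = 10^(pH − pKa) = 10^(7.18 − 7.43) = 0.5623; fraction as HOCl = 1/(1 + 0.5623) = 0.6401.
Free chlorine required for 2.98 ppm HOCl: 2.98 / 0.6401 = 4.656 ppm.
FC to add: 4.656 − 0.3 = 4.356 mg/L as Cl₂.
Cl₂ equivalent: 4.356 mg/L × 151,778 L = 661.1 g.
Product at 10.8% available Cl: 661.1 / 0.108 = 6121 g.
Volume: 6121 g ÷ 1.08 g/mL = 5668 mL.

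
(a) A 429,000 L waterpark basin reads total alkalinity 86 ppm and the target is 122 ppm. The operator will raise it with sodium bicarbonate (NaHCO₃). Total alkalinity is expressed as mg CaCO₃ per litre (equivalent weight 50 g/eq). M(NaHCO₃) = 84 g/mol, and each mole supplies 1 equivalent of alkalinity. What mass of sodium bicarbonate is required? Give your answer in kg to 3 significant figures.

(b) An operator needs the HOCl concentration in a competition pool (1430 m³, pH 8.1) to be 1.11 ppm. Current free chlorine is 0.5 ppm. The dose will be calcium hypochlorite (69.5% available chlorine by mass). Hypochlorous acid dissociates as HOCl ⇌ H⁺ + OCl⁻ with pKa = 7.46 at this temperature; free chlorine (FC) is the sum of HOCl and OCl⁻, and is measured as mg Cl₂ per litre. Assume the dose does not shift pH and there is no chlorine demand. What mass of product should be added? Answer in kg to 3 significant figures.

(a) 25.9 kg; (b) 11.2 kg

(a) Alkalinity to add: (122 − 86) = 36 mg/L as CaCO₃ × 429,000 L = 15,440 g as CaCO₃.
(a) Equivalents: 15,440 g ÷ 50 g/eq = 308.9 eq.
(a) NaHCO₃ supplies 1 eq per mole → 308.9 mol.
(a) Mass: 308.9 mol × 84 g/mol = 25,950 g.

(b) Volume: 1430 m³ = 1,430,000 L.
(b) [OCl⁻]/[HOCl] = 10^(pH − pKa) = 10^(8.1 − 7.46) = 4.365; fraction as HOCl = 1/(1 + 4.365) = 0.1864.
(b) Free chlorine required for 1.11 ppm HOCl: 1.11 / 0.1864 = 5.955 ppm.
(b) FC to add: 5.955 − 0.5 = 5.455 mg/L as Cl₂.
(b) Cl₂ equivalent: 5.455 mg/L × 1,430,000 L = 7801 g.
(b) Product at 69.5% available Cl: 7801 / 0.695 = 11,220 g.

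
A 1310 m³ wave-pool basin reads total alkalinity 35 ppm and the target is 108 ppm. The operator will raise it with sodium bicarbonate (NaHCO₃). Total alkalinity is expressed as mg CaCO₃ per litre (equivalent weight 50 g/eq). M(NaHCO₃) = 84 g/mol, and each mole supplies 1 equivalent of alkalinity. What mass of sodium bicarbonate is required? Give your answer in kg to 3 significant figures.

Volume: 1310 m³ = 1,310,000 L.
Alkalinity to add: (108 − 35) = 73 mg/L as CaCO₃ × 1,310,000 L = 95,630 g as CaCO₃.
Equivalents: 95,630 g ÷ 50 g/eq = 1913 eq.
NaHCO₃ supplies 1 eq per mole → 1913 mol.
Mass: 1913 mol × 84 g/mol = 160,700 g.

161 kg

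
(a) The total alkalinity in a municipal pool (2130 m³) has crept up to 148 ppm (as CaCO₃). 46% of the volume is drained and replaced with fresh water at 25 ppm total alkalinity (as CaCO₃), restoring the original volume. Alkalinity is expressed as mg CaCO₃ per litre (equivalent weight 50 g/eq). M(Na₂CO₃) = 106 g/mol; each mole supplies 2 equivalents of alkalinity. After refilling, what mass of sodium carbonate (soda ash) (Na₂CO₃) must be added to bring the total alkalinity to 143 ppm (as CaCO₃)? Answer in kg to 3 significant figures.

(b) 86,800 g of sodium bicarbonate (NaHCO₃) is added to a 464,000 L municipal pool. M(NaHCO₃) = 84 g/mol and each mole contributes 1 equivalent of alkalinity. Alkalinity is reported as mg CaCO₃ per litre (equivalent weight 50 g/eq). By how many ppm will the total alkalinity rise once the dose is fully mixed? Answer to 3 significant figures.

(a) 116 kg; (b) 111 ppm

(a) Volume: 2130 m³ = 2,130,000 L.
(a) After draining 46% and refilling: 148 × 0.54 + 25 × 0.46 = 91.42 ppm.
(a) Deficit to target: 143 − 91.42 = 51.58 mg/L.
(a) As CaCO₃: 51.58 mg/L × 2,130,000 L = 109,900 g; ÷ 50 g/eq ÷ 2 = 1099 mol Na₂CO₃.
(a) Mass: 1099 × 106 = 116,500 g.

(b) Moles of NaHCO₃: 86,800 g ÷ 84 g/mol = 1033 mol → 1033 eq of alkalinity.
(b) As CaCO₃: 1033 eq × 50 g/eq = 51,670 g.
(b) Rise: 51,670 g / 464,000 L × 1000 = 111.4 mg/L.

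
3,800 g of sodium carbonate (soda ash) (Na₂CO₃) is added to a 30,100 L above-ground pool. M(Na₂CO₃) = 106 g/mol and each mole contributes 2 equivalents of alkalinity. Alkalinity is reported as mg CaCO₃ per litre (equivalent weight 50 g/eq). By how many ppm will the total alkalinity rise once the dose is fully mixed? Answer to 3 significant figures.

Moles of Na₂CO₃: 3,800 g ÷ 106 g/mol = 35.85 mol → 71.7 eq of alkalinity.
As CaCO₃: 71.7 eq × 50 g/eq = 3585 g.
Rise: 3585 g / 30,100 L × 1000 = 119.1 mg/L.

119 ppm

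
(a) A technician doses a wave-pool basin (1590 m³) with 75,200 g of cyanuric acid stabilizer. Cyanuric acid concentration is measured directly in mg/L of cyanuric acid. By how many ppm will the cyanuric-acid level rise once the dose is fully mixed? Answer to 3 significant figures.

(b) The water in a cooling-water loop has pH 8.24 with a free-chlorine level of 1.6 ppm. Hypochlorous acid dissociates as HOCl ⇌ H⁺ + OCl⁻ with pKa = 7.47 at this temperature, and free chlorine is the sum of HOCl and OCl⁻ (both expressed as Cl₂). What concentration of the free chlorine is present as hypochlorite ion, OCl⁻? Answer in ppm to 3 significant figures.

(a) Volume: 1590 m³ = 1,590,000 L.
(a) Rise: 75,200 g / 1,590,000 L × 1000 = 47.3 mg/L.

(b) [OCl⁻]/[HOCl] = 10^(pH − pKa) = 10^(8.24 − 7.47) = 10^0.77 = 5.888.
(b) Fraction as HOCl = 1 / (1 + 5.888) = 0.1452.
(b) OCl⁻ = (1 − 0.1452) × 1.6 ppm = 1.368 ppm.

(a) 47.3 ppm; (b) 1.37 ppm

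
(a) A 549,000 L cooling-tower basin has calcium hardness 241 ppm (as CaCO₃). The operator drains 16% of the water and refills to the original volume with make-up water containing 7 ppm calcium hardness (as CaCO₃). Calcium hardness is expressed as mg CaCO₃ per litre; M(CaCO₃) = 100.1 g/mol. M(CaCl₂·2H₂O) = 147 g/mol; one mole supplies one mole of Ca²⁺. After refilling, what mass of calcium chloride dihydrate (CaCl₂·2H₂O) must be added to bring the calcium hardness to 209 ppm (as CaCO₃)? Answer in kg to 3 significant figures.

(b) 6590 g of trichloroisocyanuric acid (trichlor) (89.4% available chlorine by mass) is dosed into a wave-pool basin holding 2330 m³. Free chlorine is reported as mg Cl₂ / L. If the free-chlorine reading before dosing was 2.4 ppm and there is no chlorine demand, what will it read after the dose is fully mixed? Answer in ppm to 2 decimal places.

(a) 4.39 kg; (b) 4.93 ppm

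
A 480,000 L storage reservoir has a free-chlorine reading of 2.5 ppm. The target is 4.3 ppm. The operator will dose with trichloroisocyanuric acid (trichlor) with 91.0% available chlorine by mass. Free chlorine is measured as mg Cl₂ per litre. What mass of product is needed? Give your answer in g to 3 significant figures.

949 g

Chlorine deficit: 4.3 − 2.5 = 1.8 ppm = 1.8 mg/L as Cl₂.
Cl₂ equivalent needed: 1.8 mg/L × 480,000 L = 864,000 mg = 864 g.
Product at 91.0% available chlorine: 864 / 0.91 = 949.5 g.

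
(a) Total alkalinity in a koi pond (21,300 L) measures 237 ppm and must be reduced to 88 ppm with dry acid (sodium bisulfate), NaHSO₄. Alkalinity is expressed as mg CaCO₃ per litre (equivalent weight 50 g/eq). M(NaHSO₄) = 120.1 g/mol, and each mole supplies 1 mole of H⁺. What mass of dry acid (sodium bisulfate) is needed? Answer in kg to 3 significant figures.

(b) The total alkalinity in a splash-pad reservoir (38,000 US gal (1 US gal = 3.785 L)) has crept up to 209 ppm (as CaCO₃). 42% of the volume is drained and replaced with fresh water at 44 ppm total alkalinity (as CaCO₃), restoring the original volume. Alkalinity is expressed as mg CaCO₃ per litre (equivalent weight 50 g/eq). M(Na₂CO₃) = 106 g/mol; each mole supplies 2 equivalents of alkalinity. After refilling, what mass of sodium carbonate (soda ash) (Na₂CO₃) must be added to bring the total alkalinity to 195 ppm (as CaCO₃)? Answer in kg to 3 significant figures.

(a) 7.62 kg; (b) 8.43 kg

(a) Alkalinity to neutralize: (237 − 88) = 149 mg/L as CaCO₃ × 21,300 L = 3174 g as CaCO₃.
(a) Equivalents of H⁺ required: 3174 ÷ 50 g/eq = 63.47 eq = 63.47 mol NaHSO₄.
(a) Mass of NaHSO₄: 63.47 × 120.1 = 7623 g.

(b) Volume: 38,000 US gal × 3.785 L/gal = 143,830 L.
(b) After draining 42% and refilling: 209 × 0.58 + 44 × 0.42 = 139.7 ppm.
(b) Deficit to target: 195 − 139.7 = 55.3 mg/L.
(b) As CaCO₃: 55.3 mg/L × 143,830 L = 7954 g; ÷ 50 g/eq ÷ 2 = 79.54 mol Na₂CO₃.
(b) Mass: 79.54 × 106 = 8431 g.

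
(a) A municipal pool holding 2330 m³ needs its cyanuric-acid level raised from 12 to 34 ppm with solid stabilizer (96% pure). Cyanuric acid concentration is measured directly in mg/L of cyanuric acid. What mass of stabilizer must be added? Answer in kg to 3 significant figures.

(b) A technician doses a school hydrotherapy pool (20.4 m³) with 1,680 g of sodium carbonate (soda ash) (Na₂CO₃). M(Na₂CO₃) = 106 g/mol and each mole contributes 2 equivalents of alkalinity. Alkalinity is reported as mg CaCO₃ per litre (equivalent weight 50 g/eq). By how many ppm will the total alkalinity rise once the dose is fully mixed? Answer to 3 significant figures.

(a) Volume: 2330 m³ = 2,330,000 L.
(a) CYA to add: (34 − 12) = 22 mg/L × 2,330,000 L = 51,260 g cyanuric acid.
(a) At 96% purity: 51,260 / 0.96 = 53,400 g product.

(b) Volume: 20.4 m³ = 20,400 L.
(b) Moles of Na₂CO₃: 1,680 g ÷ 106 g/mol = 15.85 mol → 31.7 eq of alkalinity.
(b) As CaCO₃: 31.7 eq × 50 g/eq = 1585 g.
(b) Rise: 1585 g / 20,400 L × 1000 = 77.69 mg/L.

(a) 53.4 kg; (b) 77.7 ppm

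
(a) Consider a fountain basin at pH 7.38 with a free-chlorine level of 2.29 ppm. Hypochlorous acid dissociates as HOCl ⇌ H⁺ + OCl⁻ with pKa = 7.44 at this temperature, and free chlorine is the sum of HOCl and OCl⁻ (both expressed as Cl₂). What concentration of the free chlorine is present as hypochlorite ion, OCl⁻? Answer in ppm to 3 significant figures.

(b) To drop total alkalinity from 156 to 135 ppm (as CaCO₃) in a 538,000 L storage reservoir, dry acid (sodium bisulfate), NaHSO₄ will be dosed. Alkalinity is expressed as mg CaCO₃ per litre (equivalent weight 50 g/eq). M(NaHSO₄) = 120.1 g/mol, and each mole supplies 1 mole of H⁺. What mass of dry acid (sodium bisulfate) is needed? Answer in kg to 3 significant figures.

(a) 1.07 ppm; (b) 27.1 kg

(a) [OCl⁻]/[HOCl] = 10^(pH − pKa) = 10^(7.38 − 7.44) = 10^-0.06 = 0.871.
(a) Fraction as HOCl = 1 / (1 + 0.871) = 0.5345.
(a) OCl⁻ = (1 − 0.5345) × 2.29 ppm = 1.066 ppm.

(b) Alkalinity to neutralize: (156 − 135) = 21 mg/L as CaCO₃ × 538,000 L = 11,300 g as CaCO₃.
(b) Equivalents of H⁺ required: 11,300 ÷ 50 g/eq = 226 eq = 226 mol NaHSO₄.
(b) Mass of NaHSO₄: 226 × 120.1 = 27,140 g.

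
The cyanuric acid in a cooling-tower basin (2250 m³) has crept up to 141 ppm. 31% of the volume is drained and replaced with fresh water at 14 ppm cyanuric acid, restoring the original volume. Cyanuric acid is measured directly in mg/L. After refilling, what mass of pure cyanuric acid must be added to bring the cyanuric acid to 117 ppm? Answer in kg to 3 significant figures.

Volume: 2250 m³ = 2,250,000 L.
After draining 31% and refilling: 141 × 0.69 + 14 × 0.31 = 101.63 ppm.
Deficit to target: 117 − 101.63 = 15.37 mg/L.
Mass: 15.37 mg/L × 2,250,000 L = 34,580 g cyanuric acid.

34.6 kg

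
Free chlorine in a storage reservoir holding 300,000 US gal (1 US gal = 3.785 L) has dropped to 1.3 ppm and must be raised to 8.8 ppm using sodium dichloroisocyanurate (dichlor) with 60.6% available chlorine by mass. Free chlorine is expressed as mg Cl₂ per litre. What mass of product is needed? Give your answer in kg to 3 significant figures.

14.1 kg

Volume: 300,000 US gal × 3.785 L/gal = 1,135,500 L.
Chlorine deficit: 8.8 − 1.3 = 7.5 ppm = 7.5 mg/L as Cl₂.
Cl₂ equivalent needed: 7.5 mg/L × 1,135,500 L = 8,516,000 mg = 8516 g.
Product at 60.6% available chlorine: 8516 / 0.606 = 14,050 g.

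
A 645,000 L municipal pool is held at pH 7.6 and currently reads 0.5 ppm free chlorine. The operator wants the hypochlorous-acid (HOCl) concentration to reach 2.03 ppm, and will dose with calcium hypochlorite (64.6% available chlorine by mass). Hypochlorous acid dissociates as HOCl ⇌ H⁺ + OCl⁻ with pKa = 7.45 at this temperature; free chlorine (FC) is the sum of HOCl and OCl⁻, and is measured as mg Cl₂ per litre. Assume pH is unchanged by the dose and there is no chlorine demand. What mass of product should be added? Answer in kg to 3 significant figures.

4.39 kg

[OCl⁻]/[HOCl] = 10^(pH − pKa) = 10^(7.6 − 7.45) = 1.413; fraction as HOCl = 1/(1 + 1.413) = 0.4145.
Free chlorine required for 2.03 ppm HOCl: 2.03 / 0.4145 = 4.897 ppm.
FC to add: 4.897 − 0.5 = 4.397 mg/L as Cl₂.
Cl₂ equivalent: 4.397 mg/L × 645,000 L = 2836 g.
Product at 64.6% available Cl: 2836 / 0.646 = 4391 g.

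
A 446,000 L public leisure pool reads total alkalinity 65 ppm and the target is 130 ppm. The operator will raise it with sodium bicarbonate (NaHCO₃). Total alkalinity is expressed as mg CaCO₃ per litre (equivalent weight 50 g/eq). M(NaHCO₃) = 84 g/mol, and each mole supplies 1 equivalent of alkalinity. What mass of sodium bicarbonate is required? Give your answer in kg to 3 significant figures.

Alkalinity to add: (130 − 65) = 65 mg/L as CaCO₃ × 446,000 L = 28,990 g as CaCO₃.
Equivalents: 28,990 g ÷ 50 g/eq = 579.8 eq.
NaHCO₃ supplies 1 eq per mole → 579.8 mol.
Mass: 579.8 mol × 84 g/mol = 48,700 g.

48.7 kg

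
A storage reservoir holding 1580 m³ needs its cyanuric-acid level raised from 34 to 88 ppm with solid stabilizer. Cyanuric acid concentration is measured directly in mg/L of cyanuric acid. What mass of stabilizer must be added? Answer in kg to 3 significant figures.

Volume: 1580 m³ = 1,580,000 L.
CYA to add: (88 − 34) = 54 mg/L × 1,580,000 L = 85,320 g cyanuric acid.

85.3 kg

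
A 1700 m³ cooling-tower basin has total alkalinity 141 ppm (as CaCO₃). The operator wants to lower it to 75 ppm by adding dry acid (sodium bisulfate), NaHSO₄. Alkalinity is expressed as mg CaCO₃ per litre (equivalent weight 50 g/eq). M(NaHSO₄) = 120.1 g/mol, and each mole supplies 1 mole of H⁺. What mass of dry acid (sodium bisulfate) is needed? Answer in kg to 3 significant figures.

Volume: 1700 m³ = 1,700,000 L.
Alkalinity to neutralize: (141 − 75) = 66 mg/L as CaCO₃ × 1,700,000 L = 112,200 g as CaCO₃.
Equivalents of H⁺ required: 112,200 ÷ 50 g/eq = 2244 eq = 2244 mol NaHSO₄.
Mass of NaHSO₄: 2244 × 120.1 = 269,500 g.

270 kg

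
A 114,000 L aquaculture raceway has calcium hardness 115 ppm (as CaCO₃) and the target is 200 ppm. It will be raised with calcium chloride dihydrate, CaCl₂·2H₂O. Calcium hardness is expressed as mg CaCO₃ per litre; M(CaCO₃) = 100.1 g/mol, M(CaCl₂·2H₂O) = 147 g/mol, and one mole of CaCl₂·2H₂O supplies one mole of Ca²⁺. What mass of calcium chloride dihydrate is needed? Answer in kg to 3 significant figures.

Hardness to add: (200 − 115) = 85 mg/L as CaCO₃ × 114,000 L = 9690 g as CaCO₃.
Moles of Ca²⁺ (1 mol Ca²⁺ ≡ 1 mol CaCO₃): 9690 / 100.1 g/mol = 96.8 mol.
Mass of CaCl₂·2H₂O: 96.8 × 147 = 14,230 g.

14.2 kg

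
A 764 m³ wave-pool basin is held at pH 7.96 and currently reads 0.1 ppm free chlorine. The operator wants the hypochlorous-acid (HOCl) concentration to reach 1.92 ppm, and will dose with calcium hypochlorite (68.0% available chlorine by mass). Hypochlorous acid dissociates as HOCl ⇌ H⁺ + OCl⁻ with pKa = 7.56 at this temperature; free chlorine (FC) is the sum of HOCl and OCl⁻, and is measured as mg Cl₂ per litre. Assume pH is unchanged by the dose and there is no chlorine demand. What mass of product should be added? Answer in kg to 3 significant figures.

7.46 kg

Volume: 764 m³ = 764,000 L.
[OCl⁻]/[HOCl] = 10^(pH − pKa) = 10^(7.96 − 7.56) = 2.512; fraction as HOCl = 1/(1 + 2.512) = 0.2847.
Free chlorine required for 1.92 ppm HOCl: 1.92 / 0.2847 = 6.743 ppm.
FC to add: 6.743 − 0.1 = 6.643 mg/L as Cl₂.
Cl₂ equivalent: 6.643 mg/L × 764,000 L = 5075 g.
Product at 68.0% available Cl: 5075 / 0.68 = 7463 g.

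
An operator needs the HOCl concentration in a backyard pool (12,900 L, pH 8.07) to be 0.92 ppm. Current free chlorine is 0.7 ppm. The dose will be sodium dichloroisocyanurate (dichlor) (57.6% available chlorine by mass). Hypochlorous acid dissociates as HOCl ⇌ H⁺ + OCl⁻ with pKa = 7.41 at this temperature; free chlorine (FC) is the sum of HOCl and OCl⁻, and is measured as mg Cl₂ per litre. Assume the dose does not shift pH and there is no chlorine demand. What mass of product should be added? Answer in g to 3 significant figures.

[OCl⁻]/[HOCl] = 10^(pH − pKa) = 10^(8.07 − 7.41) = 4.571; fraction as HOCl = 1/(1 + 4.571) = 0.1795.
Free chlorine required for 0.92 ppm HOCl: 0.92 / 0.1795 = 5.125 ppm.
FC to add: 5.125 − 0.7 = 4.425 mg/L as Cl₂.
Cl₂ equivalent: 4.425 mg/L × 12,900 L = 57.09 g.
Product at 57.6% available Cl: 57.09 / 0.576 = 99.11 g.

99.1 g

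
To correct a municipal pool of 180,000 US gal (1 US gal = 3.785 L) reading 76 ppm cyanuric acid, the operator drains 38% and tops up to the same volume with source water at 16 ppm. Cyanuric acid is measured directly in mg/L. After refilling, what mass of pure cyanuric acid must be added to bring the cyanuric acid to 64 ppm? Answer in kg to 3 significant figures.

Volume: 180,000 US gal × 3.785 L/gal = 681,300 L.
After draining 38% and refilling: 76 × 0.62 + 16 × 0.38 = 53.2 ppm.
Deficit to target: 64 − 53.2 = 10.8 mg/L.
Mass: 10.8 mg/L × 681,300 L = 7358 g cyanuric acid.

7.36 kg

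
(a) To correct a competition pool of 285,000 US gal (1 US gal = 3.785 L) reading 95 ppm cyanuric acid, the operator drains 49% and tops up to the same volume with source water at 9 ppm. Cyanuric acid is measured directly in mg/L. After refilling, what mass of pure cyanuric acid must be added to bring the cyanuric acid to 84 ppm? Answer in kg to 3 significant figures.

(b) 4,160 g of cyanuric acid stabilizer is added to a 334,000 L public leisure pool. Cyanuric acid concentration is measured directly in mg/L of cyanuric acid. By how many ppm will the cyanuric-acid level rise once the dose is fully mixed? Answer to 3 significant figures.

(a) 33.6 kg; (b) 12.5 ppm

(a) Volume: 285,000 US gal × 3.785 L/gal = 1,078,725 L.
(a) After draining 49% and refilling: 95 × 0.51 + 9 × 0.49 = 52.86 ppm.
(a) Deficit to target: 84 − 52.86 = 31.14 mg/L.
(a) Mass: 31.14 mg/L × 1,078,725 L = 33,590 g cyanuric acid.

(b) Rise: 4,160 g / 334,000 L × 1000 = 12.46 mg/L.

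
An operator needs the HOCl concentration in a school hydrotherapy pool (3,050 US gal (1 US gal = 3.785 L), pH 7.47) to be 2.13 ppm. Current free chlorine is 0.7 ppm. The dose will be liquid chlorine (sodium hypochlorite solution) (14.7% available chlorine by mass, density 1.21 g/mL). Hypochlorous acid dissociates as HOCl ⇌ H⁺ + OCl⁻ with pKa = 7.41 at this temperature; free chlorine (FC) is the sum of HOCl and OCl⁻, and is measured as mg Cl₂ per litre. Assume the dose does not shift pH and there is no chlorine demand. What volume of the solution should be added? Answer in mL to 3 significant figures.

252 mL

Volume: 3,050 US gal × 3.785 L/gal = 11,544 L.
[OCl⁻]/[HOCl] = 10^(pH − pKa) = 10^(7.47 − 7.41) = 1.148; fraction as HOCl = 1/(1 + 1.148) = 0.4655.
Free chlorine required for 2.13 ppm HOCl: 2.13 / 0.4655 = 4.576 ppm.
FC to add: 4.576 − 0.7 = 3.876 mg/L as Cl₂.
Cl₂ equivalent: 3.876 mg/L × 11,544 L = 44.74 g.
Product at 14.7% available Cl: 44.74 / 0.147 = 304.4 g.
Volume: 304.4 g ÷ 1.21 g/mL = 251.5 mL.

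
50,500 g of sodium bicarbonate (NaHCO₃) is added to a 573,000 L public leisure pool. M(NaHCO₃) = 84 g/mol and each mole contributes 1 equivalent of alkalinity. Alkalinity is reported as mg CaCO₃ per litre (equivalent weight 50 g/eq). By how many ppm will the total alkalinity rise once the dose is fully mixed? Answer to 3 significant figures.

52.5 ppm

Moles of NaHCO₃: 50,500 g ÷ 84 g/mol = 601.2 mol → 601.2 eq of alkalinity.
As CaCO₃: 601.2 eq × 50 g/eq = 30,060 g.
Rise: 30,060 g / 573,000 L × 1000 = 52.46 mg/L.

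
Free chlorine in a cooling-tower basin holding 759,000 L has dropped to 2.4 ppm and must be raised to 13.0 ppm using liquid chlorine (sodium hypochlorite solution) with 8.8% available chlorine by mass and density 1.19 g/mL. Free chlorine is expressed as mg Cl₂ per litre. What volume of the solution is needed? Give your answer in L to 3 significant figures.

Chlorine deficit: 13.0 − 2.4 = 10.6 ppm = 10.6 mg/L as Cl₂.
Cl₂ equivalent needed: 10.6 mg/L × 759,000 L = 8,045,000 mg = 8045 g.
Product at 8.8% available chlorine: 8045 / 0.088 = 91,420 g.
Volume at density 1.19 g/mL: 91,420 g ÷ 1.19 g/mL = 76,830 mL.

76.8 L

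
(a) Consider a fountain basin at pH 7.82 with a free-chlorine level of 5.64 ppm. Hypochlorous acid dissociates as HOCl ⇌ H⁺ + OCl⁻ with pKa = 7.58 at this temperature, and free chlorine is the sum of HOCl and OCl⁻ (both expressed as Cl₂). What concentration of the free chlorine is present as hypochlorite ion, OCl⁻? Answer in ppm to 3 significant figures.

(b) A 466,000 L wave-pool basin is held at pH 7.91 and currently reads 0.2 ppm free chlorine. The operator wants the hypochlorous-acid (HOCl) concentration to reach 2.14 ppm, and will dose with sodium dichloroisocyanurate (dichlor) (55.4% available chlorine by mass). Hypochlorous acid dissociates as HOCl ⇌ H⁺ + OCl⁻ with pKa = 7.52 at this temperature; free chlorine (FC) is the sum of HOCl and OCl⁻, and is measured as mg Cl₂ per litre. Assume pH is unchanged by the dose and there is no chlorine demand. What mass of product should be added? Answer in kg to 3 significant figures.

(a) 3.58 ppm; (b) 6.05 kg

(a) [OCl⁻]/[HOCl] = 10^(pH − pKa) = 10^(7.82 − 7.58) = 10^0.24 = 1.738.
(a) Fraction as HOCl = 1 / (1 + 1.738) = 0.3653.
(a) OCl⁻ = (1 − 0.3653) × 5.64 ppm = 3.58 ppm.

(b) [OCl⁻]/[HOCl] = 10^(pH − pKa) = 10^(7.91 − 7.52) = 2.455; fraction as HOCl = 1/(1 + 2.455) = 0.2895.
(b) Free chlorine required for 2.14 ppm HOCl: 2.14 / 0.2895 = 7.393 ppm.
(b) FC to add: 7.393 − 0.2 = 7.193 mg/L as Cl₂.
(b) Cl₂ equivalent: 7.193 mg/L × 466,000 L = 3352 g.
(b) Product at 55.4% available Cl: 3352 / 0.554 = 6050 g.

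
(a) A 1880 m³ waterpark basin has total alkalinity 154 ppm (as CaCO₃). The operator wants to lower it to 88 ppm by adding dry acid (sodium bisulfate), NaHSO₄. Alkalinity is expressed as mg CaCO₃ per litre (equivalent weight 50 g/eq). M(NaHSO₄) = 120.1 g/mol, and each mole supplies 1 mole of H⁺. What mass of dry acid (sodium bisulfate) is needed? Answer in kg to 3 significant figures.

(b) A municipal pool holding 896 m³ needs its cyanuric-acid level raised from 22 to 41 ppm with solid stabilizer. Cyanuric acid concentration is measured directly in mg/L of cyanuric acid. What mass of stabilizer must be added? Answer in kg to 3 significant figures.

(a) Volume: 1880 m³ = 1,880,000 L.
(a) Alkalinity to neutralize: (154 − 88) = 66 mg/L as CaCO₃ × 1,880,000 L = 124,100 g as CaCO₃.
(a) Equivalents of H⁺ required: 124,100 ÷ 50 g/eq = 2482 eq = 2482 mol NaHSO₄.
(a) Mass of NaHSO₄: 2482 × 120.1 = 298,000 g.

(b) Volume: 896 m³ = 896,000 L.
(b) CYA to add: (41 − 22) = 19 mg/L × 896,000 L = 17,020 g cyanuric acid.

(a) 298 kg; (b) 17.0 kg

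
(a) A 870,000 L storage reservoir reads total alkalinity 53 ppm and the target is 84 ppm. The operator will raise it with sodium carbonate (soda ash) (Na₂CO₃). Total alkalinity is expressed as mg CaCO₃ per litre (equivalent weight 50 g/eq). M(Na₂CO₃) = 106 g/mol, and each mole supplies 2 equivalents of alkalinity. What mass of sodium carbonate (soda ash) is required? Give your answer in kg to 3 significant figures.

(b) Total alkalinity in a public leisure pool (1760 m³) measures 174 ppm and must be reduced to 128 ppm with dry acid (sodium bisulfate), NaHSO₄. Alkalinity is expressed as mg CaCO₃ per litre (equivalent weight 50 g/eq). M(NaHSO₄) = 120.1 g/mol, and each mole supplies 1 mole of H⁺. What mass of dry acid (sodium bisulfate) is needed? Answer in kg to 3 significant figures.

(a) Alkalinity to add: (84 − 53) = 31 mg/L as CaCO₃ × 870,000 L = 26,970 g as CaCO₃.
(a) Equivalents: 26,970 g ÷ 50 g/eq = 539.4 eq.
(a) Each mole of Na₂CO₃ supplies 2 eq, so 539.4 / 2 = 269.7 mol.
(a) Mass: 269.7 mol × 106 g/mol = 28,590 g.

(b) Volume: 1760 m³ = 1,760,000 L.
(b) Alkalinity to neutralize: (174 − 128) = 46 mg/L as CaCO₃ × 1,760,000 L = 80,960 g as CaCO₃.
(b) Equivalents of H⁺ required: 80,960 ÷ 50 g/eq = 1619 eq = 1619 mol NaHSO₄.
(b) Mass of NaHSO₄: 1619 × 120.1 = 194,500 g.

(a) 28.6 kg; (b) 194 kg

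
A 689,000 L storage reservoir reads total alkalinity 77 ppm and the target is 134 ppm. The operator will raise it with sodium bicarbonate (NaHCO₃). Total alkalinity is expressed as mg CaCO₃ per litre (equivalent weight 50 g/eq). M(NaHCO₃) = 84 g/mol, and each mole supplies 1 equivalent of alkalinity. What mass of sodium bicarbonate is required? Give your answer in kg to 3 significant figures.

66.0 kg

Alkalinity to add: (134 − 77) = 57 mg/L as CaCO₃ × 689,000 L = 39,270 g as CaCO₃.
Equivalents: 39,270 g ÷ 50 g/eq = 785.5 eq.
NaHCO₃ supplies 1 eq per mole → 785.5 mol.
Mass: 785.5 mol × 84 g/mol = 65,980 g.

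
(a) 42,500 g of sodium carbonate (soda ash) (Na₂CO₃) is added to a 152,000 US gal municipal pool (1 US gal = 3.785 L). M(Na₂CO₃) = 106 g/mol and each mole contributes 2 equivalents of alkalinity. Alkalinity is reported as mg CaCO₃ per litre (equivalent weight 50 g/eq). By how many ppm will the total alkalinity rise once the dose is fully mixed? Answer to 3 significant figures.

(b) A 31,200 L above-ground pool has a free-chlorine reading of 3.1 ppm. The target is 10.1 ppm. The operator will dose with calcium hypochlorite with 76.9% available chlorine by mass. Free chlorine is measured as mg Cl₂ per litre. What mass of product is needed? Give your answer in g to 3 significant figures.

(a) Volume: 152,000 US gal × 3.785 L/gal = 575,320 L.
(a) Moles of Na₂CO₃: 42,500 g ÷ 106 g/mol = 400.9 mol → 801.9 eq of alkalinity.
(a) As CaCO₃: 801.9 eq × 50 g/eq = 40,090 g.
(a) Rise: 40,090 g / 575,320 L × 1000 = 69.69 mg/L.

(b) Chlorine deficit: 10.1 − 3.1 = 7 ppm = 7 mg/L as Cl₂.
(b) Cl₂ equivalent needed: 7 mg/L × 31,200 L = 218,400 mg = 218.4 g.
(b) Product at 76.9% available chlorine: 218.4 / 0.769 = 284 g.

(a) 69.7 ppm; (b) 284 g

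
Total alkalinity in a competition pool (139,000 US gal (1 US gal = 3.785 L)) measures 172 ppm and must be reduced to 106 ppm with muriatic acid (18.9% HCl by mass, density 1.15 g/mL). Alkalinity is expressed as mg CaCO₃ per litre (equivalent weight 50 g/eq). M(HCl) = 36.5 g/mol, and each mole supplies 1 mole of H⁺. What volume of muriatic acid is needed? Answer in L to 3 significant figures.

Volume: 139,000 US gal × 3.785 L/gal = 526,115 L.
Alkalinity to neutralize: (172 − 106) = 66 mg/L as CaCO₃ × 526,115 L = 34,720 g as CaCO₃.
Equivalents of H⁺ required: 34,720 ÷ 50 g/eq = 694.5 eq = 694.5 mol HCl.
Mass of HCl: 694.5 × 36.5 = 25,350 g.
Mass of 18.9% solution: 25,350 / 0.189 = 134,100 g.
Volume: 134,100 g ÷ 1.15 g/mL = 116,600 mL.

117 L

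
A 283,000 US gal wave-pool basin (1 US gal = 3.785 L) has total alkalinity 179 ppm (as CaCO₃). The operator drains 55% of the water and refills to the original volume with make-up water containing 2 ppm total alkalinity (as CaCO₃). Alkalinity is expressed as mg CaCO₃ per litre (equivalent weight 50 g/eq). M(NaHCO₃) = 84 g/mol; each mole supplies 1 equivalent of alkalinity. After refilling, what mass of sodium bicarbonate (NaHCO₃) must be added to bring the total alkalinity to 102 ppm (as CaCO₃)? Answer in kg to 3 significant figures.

Volume: 283,000 US gal × 3.785 L/gal = 1,071,155 L.
After draining 55% and refilling: 179 × 0.45 + 2 × 0.55 = 81.65 ppm.
Deficit to target: 102 − 81.65 = 20.35 mg/L.
As CaCO₃: 20.35 mg/L × 1,071,155 L = 21,800 g; ÷ 50 g/eq ÷ 1 = 436 mol NaHCO₃.
Mass: 436 × 84 = 36,620 g.

36.6 kg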